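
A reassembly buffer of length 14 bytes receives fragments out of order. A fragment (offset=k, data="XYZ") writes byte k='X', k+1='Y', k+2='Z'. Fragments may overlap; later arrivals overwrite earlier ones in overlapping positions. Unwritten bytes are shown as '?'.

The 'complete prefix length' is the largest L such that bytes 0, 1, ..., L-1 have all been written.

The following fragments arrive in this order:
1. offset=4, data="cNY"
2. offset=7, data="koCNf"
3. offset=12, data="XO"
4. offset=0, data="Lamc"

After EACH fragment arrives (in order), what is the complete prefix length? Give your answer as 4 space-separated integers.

Answer: 0 0 0 14

Derivation:
Fragment 1: offset=4 data="cNY" -> buffer=????cNY??????? -> prefix_len=0
Fragment 2: offset=7 data="koCNf" -> buffer=????cNYkoCNf?? -> prefix_len=0
Fragment 3: offset=12 data="XO" -> buffer=????cNYkoCNfXO -> prefix_len=0
Fragment 4: offset=0 data="Lamc" -> buffer=LamccNYkoCNfXO -> prefix_len=14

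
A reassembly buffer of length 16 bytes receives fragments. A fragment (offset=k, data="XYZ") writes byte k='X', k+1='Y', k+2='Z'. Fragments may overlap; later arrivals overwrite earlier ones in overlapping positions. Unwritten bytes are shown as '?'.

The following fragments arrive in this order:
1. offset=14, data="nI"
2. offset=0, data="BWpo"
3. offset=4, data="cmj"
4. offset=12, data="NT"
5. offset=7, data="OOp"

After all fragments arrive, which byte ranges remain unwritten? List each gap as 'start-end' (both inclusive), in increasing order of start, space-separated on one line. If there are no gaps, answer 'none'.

Fragment 1: offset=14 len=2
Fragment 2: offset=0 len=4
Fragment 3: offset=4 len=3
Fragment 4: offset=12 len=2
Fragment 5: offset=7 len=3
Gaps: 10-11

Answer: 10-11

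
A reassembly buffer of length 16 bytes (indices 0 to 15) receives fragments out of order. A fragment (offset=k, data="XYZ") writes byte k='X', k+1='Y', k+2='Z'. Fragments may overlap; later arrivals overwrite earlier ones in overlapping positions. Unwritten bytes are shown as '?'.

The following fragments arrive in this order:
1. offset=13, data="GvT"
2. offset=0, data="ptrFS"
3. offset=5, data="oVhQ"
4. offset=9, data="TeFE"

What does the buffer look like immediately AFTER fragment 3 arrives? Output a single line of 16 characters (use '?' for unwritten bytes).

Answer: ptrFSoVhQ????GvT

Derivation:
Fragment 1: offset=13 data="GvT" -> buffer=?????????????GvT
Fragment 2: offset=0 data="ptrFS" -> buffer=ptrFS????????GvT
Fragment 3: offset=5 data="oVhQ" -> buffer=ptrFSoVhQ????GvT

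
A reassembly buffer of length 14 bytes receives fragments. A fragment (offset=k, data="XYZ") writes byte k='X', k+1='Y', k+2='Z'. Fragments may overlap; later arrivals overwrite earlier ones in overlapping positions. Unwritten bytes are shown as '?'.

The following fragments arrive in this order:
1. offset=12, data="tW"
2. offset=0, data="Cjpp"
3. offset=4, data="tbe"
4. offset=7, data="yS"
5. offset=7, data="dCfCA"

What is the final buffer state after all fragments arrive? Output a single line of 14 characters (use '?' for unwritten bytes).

Answer: CjpptbedCfCAtW

Derivation:
Fragment 1: offset=12 data="tW" -> buffer=????????????tW
Fragment 2: offset=0 data="Cjpp" -> buffer=Cjpp????????tW
Fragment 3: offset=4 data="tbe" -> buffer=Cjpptbe?????tW
Fragment 4: offset=7 data="yS" -> buffer=CjpptbeyS???tW
Fragment 5: offset=7 data="dCfCA" -> buffer=CjpptbedCfCAtW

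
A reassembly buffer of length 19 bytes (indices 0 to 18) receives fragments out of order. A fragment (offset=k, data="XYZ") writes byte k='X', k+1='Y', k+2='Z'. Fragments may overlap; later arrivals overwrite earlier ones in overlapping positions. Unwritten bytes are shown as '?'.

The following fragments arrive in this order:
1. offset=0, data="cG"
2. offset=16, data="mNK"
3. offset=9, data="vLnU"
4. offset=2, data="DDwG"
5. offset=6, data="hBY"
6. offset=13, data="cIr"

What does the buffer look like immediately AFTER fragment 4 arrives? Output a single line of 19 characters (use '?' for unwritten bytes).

Fragment 1: offset=0 data="cG" -> buffer=cG?????????????????
Fragment 2: offset=16 data="mNK" -> buffer=cG??????????????mNK
Fragment 3: offset=9 data="vLnU" -> buffer=cG???????vLnU???mNK
Fragment 4: offset=2 data="DDwG" -> buffer=cGDDwG???vLnU???mNK

Answer: cGDDwG???vLnU???mNK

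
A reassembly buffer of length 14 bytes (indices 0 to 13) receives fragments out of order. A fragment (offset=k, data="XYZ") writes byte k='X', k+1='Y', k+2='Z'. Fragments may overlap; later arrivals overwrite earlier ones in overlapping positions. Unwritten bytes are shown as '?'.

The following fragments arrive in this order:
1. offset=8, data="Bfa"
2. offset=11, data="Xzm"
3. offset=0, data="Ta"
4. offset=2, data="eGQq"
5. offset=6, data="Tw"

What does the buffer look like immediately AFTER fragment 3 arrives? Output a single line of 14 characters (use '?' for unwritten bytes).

Fragment 1: offset=8 data="Bfa" -> buffer=????????Bfa???
Fragment 2: offset=11 data="Xzm" -> buffer=????????BfaXzm
Fragment 3: offset=0 data="Ta" -> buffer=Ta??????BfaXzm

Answer: Ta??????BfaXzm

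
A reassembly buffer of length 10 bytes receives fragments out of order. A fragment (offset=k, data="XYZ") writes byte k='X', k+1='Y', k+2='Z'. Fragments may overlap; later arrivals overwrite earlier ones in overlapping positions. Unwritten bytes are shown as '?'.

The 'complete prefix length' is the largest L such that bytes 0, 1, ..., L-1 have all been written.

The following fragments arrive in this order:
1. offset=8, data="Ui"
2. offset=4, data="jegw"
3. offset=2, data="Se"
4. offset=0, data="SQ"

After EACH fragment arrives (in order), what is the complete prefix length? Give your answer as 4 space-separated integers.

Answer: 0 0 0 10

Derivation:
Fragment 1: offset=8 data="Ui" -> buffer=????????Ui -> prefix_len=0
Fragment 2: offset=4 data="jegw" -> buffer=????jegwUi -> prefix_len=0
Fragment 3: offset=2 data="Se" -> buffer=??SejegwUi -> prefix_len=0
Fragment 4: offset=0 data="SQ" -> buffer=SQSejegwUi -> prefix_len=10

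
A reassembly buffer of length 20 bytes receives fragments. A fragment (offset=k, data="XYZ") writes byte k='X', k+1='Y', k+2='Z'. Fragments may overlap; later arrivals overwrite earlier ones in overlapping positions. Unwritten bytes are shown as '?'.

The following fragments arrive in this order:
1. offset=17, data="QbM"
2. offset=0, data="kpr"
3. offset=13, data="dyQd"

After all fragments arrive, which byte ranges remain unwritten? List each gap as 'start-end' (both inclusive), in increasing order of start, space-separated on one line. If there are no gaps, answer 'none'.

Answer: 3-12

Derivation:
Fragment 1: offset=17 len=3
Fragment 2: offset=0 len=3
Fragment 3: offset=13 len=4
Gaps: 3-12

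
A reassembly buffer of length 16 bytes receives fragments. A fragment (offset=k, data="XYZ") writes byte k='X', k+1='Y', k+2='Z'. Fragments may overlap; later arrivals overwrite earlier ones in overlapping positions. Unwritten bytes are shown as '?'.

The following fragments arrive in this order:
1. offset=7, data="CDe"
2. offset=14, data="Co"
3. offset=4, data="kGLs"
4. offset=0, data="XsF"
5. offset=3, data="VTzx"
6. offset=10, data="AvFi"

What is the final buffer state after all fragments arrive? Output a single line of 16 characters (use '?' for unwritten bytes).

Fragment 1: offset=7 data="CDe" -> buffer=???????CDe??????
Fragment 2: offset=14 data="Co" -> buffer=???????CDe????Co
Fragment 3: offset=4 data="kGLs" -> buffer=????kGLsDe????Co
Fragment 4: offset=0 data="XsF" -> buffer=XsF?kGLsDe????Co
Fragment 5: offset=3 data="VTzx" -> buffer=XsFVTzxsDe????Co
Fragment 6: offset=10 data="AvFi" -> buffer=XsFVTzxsDeAvFiCo

Answer: XsFVTzxsDeAvFiCo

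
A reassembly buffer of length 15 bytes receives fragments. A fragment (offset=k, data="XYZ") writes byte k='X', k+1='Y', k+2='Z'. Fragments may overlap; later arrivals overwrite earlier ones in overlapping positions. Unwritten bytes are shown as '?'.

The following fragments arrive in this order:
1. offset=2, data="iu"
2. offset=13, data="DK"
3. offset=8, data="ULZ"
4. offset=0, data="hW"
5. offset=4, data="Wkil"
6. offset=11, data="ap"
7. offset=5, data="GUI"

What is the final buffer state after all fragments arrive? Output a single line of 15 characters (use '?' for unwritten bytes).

Answer: hWiuWGUIULZapDK

Derivation:
Fragment 1: offset=2 data="iu" -> buffer=??iu???????????
Fragment 2: offset=13 data="DK" -> buffer=??iu?????????DK
Fragment 3: offset=8 data="ULZ" -> buffer=??iu????ULZ??DK
Fragment 4: offset=0 data="hW" -> buffer=hWiu????ULZ??DK
Fragment 5: offset=4 data="Wkil" -> buffer=hWiuWkilULZ??DK
Fragment 6: offset=11 data="ap" -> buffer=hWiuWkilULZapDK
Fragment 7: offset=5 data="GUI" -> buffer=hWiuWGUIULZapDK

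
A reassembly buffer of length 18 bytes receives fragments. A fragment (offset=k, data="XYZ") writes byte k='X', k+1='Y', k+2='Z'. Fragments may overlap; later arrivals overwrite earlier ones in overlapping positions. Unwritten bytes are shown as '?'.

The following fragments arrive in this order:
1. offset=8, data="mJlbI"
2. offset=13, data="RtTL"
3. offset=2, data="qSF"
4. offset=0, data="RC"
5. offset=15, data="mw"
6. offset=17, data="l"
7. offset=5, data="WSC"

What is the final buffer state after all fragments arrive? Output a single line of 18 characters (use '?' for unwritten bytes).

Answer: RCqSFWSCmJlbIRtmwl

Derivation:
Fragment 1: offset=8 data="mJlbI" -> buffer=????????mJlbI?????
Fragment 2: offset=13 data="RtTL" -> buffer=????????mJlbIRtTL?
Fragment 3: offset=2 data="qSF" -> buffer=??qSF???mJlbIRtTL?
Fragment 4: offset=0 data="RC" -> buffer=RCqSF???mJlbIRtTL?
Fragment 5: offset=15 data="mw" -> buffer=RCqSF???mJlbIRtmw?
Fragment 6: offset=17 data="l" -> buffer=RCqSF???mJlbIRtmwl
Fragment 7: offset=5 data="WSC" -> buffer=RCqSFWSCmJlbIRtmwl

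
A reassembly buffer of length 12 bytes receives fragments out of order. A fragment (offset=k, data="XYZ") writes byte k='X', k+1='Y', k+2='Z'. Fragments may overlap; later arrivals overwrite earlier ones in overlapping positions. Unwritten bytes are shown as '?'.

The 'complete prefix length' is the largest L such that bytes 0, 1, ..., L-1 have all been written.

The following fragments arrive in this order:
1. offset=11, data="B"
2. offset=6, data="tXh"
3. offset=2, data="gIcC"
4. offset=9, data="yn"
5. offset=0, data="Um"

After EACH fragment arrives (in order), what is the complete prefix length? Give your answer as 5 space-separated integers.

Fragment 1: offset=11 data="B" -> buffer=???????????B -> prefix_len=0
Fragment 2: offset=6 data="tXh" -> buffer=??????tXh??B -> prefix_len=0
Fragment 3: offset=2 data="gIcC" -> buffer=??gIcCtXh??B -> prefix_len=0
Fragment 4: offset=9 data="yn" -> buffer=??gIcCtXhynB -> prefix_len=0
Fragment 5: offset=0 data="Um" -> buffer=UmgIcCtXhynB -> prefix_len=12

Answer: 0 0 0 0 12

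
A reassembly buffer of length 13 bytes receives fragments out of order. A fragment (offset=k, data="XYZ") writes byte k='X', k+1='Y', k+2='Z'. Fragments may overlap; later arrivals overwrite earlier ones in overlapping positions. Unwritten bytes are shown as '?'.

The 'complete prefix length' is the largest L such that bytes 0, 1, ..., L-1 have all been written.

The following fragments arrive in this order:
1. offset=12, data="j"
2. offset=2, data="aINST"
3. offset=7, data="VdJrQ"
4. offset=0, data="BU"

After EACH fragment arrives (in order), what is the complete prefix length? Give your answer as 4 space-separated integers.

Fragment 1: offset=12 data="j" -> buffer=????????????j -> prefix_len=0
Fragment 2: offset=2 data="aINST" -> buffer=??aINST?????j -> prefix_len=0
Fragment 3: offset=7 data="VdJrQ" -> buffer=??aINSTVdJrQj -> prefix_len=0
Fragment 4: offset=0 data="BU" -> buffer=BUaINSTVdJrQj -> prefix_len=13

Answer: 0 0 0 13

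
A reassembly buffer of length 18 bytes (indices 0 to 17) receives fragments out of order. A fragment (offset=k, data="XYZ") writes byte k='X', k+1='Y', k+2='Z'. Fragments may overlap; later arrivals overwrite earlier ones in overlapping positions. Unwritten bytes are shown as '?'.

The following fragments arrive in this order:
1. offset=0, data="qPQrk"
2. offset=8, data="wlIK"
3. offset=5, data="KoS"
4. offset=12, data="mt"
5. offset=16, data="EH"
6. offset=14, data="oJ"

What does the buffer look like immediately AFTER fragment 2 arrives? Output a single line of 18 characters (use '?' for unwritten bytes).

Answer: qPQrk???wlIK??????

Derivation:
Fragment 1: offset=0 data="qPQrk" -> buffer=qPQrk?????????????
Fragment 2: offset=8 data="wlIK" -> buffer=qPQrk???wlIK??????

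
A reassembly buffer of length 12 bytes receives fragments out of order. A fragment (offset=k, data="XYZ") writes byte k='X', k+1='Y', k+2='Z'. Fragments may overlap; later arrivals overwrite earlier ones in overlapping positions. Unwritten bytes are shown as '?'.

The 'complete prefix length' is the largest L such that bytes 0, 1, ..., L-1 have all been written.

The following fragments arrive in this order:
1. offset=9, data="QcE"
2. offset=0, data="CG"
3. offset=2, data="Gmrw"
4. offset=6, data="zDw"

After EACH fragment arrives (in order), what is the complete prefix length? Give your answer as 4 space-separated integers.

Answer: 0 2 6 12

Derivation:
Fragment 1: offset=9 data="QcE" -> buffer=?????????QcE -> prefix_len=0
Fragment 2: offset=0 data="CG" -> buffer=CG???????QcE -> prefix_len=2
Fragment 3: offset=2 data="Gmrw" -> buffer=CGGmrw???QcE -> prefix_len=6
Fragment 4: offset=6 data="zDw" -> buffer=CGGmrwzDwQcE -> prefix_len=12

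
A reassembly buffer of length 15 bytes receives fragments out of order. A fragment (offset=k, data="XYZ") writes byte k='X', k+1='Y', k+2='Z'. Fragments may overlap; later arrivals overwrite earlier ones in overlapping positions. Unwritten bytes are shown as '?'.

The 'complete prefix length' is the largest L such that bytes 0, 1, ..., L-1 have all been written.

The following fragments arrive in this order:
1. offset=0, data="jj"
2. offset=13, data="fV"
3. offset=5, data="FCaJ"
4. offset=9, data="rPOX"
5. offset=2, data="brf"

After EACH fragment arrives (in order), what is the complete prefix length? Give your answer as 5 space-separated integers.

Fragment 1: offset=0 data="jj" -> buffer=jj????????????? -> prefix_len=2
Fragment 2: offset=13 data="fV" -> buffer=jj???????????fV -> prefix_len=2
Fragment 3: offset=5 data="FCaJ" -> buffer=jj???FCaJ????fV -> prefix_len=2
Fragment 4: offset=9 data="rPOX" -> buffer=jj???FCaJrPOXfV -> prefix_len=2
Fragment 5: offset=2 data="brf" -> buffer=jjbrfFCaJrPOXfV -> prefix_len=15

Answer: 2 2 2 2 15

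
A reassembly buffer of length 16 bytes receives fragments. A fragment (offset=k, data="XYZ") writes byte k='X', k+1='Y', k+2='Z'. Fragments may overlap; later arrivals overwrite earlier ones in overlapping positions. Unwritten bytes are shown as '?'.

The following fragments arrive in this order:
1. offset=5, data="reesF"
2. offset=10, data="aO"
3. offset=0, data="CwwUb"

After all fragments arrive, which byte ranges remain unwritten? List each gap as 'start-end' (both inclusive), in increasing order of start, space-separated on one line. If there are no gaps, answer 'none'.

Fragment 1: offset=5 len=5
Fragment 2: offset=10 len=2
Fragment 3: offset=0 len=5
Gaps: 12-15

Answer: 12-15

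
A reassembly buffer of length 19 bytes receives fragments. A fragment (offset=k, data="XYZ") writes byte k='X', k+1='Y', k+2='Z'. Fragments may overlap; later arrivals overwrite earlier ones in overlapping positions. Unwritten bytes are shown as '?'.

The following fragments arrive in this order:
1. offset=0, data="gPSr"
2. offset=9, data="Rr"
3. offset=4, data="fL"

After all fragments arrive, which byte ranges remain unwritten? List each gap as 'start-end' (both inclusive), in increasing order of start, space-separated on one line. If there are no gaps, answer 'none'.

Fragment 1: offset=0 len=4
Fragment 2: offset=9 len=2
Fragment 3: offset=4 len=2
Gaps: 6-8 11-18

Answer: 6-8 11-18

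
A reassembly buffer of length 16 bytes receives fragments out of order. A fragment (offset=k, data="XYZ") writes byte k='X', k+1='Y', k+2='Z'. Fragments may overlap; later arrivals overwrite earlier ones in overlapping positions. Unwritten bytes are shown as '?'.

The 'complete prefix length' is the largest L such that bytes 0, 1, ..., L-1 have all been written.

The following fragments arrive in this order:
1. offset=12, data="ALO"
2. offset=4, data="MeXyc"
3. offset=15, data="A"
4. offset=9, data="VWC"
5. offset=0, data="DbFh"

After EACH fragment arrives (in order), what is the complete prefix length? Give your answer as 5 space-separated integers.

Answer: 0 0 0 0 16

Derivation:
Fragment 1: offset=12 data="ALO" -> buffer=????????????ALO? -> prefix_len=0
Fragment 2: offset=4 data="MeXyc" -> buffer=????MeXyc???ALO? -> prefix_len=0
Fragment 3: offset=15 data="A" -> buffer=????MeXyc???ALOA -> prefix_len=0
Fragment 4: offset=9 data="VWC" -> buffer=????MeXycVWCALOA -> prefix_len=0
Fragment 5: offset=0 data="DbFh" -> buffer=DbFhMeXycVWCALOA -> prefix_len=16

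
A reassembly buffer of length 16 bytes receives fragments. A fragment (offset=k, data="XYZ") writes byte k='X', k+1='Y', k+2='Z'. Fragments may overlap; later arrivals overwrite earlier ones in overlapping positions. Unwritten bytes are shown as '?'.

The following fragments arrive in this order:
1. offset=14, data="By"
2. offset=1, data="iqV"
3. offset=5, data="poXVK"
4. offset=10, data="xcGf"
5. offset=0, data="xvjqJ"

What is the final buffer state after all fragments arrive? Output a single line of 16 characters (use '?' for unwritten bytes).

Answer: xvjqJpoXVKxcGfBy

Derivation:
Fragment 1: offset=14 data="By" -> buffer=??????????????By
Fragment 2: offset=1 data="iqV" -> buffer=?iqV??????????By
Fragment 3: offset=5 data="poXVK" -> buffer=?iqV?poXVK????By
Fragment 4: offset=10 data="xcGf" -> buffer=?iqV?poXVKxcGfBy
Fragment 5: offset=0 data="xvjqJ" -> buffer=xvjqJpoXVKxcGfBy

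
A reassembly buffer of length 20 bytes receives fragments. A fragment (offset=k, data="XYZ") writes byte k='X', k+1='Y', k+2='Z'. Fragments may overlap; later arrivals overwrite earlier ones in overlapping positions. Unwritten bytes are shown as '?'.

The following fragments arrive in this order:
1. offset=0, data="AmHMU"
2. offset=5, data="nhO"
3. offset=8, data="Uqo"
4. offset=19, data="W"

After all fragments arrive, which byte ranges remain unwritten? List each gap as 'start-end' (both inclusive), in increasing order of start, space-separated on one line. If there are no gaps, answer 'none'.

Answer: 11-18

Derivation:
Fragment 1: offset=0 len=5
Fragment 2: offset=5 len=3
Fragment 3: offset=8 len=3
Fragment 4: offset=19 len=1
Gaps: 11-18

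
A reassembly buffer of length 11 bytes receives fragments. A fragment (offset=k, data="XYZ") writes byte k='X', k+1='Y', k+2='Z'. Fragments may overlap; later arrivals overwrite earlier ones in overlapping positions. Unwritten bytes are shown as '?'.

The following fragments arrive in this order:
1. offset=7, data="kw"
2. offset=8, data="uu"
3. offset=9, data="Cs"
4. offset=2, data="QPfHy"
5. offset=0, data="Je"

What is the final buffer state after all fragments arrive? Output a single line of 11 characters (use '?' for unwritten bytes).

Answer: JeQPfHykuCs

Derivation:
Fragment 1: offset=7 data="kw" -> buffer=???????kw??
Fragment 2: offset=8 data="uu" -> buffer=???????kuu?
Fragment 3: offset=9 data="Cs" -> buffer=???????kuCs
Fragment 4: offset=2 data="QPfHy" -> buffer=??QPfHykuCs
Fragment 5: offset=0 data="Je" -> buffer=JeQPfHykuCs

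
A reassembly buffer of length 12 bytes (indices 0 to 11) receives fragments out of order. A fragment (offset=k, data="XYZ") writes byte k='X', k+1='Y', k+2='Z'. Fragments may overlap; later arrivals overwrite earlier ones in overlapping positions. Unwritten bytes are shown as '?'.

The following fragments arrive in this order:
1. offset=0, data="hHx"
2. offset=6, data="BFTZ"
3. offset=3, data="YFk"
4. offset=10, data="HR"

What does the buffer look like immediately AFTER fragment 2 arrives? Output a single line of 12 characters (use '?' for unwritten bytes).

Answer: hHx???BFTZ??

Derivation:
Fragment 1: offset=0 data="hHx" -> buffer=hHx?????????
Fragment 2: offset=6 data="BFTZ" -> buffer=hHx???BFTZ??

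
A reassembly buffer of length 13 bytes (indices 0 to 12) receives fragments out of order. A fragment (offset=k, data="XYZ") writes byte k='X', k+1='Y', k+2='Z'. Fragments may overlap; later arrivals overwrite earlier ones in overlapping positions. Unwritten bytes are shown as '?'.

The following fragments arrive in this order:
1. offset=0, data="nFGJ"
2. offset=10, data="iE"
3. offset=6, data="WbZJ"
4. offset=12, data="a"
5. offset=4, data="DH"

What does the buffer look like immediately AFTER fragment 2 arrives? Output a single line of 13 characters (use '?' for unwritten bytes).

Answer: nFGJ??????iE?

Derivation:
Fragment 1: offset=0 data="nFGJ" -> buffer=nFGJ?????????
Fragment 2: offset=10 data="iE" -> buffer=nFGJ??????iE?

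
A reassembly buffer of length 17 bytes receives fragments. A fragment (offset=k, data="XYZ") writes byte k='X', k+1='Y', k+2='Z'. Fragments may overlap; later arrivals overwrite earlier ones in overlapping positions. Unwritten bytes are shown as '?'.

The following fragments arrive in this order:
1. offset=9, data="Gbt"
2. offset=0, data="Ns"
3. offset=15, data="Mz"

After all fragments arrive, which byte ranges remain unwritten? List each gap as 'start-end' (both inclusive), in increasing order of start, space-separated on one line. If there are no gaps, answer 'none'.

Fragment 1: offset=9 len=3
Fragment 2: offset=0 len=2
Fragment 3: offset=15 len=2
Gaps: 2-8 12-14

Answer: 2-8 12-14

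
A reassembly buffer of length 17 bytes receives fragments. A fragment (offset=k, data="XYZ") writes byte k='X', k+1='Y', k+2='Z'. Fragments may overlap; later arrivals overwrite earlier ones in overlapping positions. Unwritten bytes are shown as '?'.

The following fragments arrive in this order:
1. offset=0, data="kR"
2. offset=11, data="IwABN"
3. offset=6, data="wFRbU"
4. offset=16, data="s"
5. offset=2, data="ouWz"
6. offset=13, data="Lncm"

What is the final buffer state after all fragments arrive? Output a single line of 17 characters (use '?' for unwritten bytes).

Answer: kRouWzwFRbUIwLncm

Derivation:
Fragment 1: offset=0 data="kR" -> buffer=kR???????????????
Fragment 2: offset=11 data="IwABN" -> buffer=kR?????????IwABN?
Fragment 3: offset=6 data="wFRbU" -> buffer=kR????wFRbUIwABN?
Fragment 4: offset=16 data="s" -> buffer=kR????wFRbUIwABNs
Fragment 5: offset=2 data="ouWz" -> buffer=kRouWzwFRbUIwABNs
Fragment 6: offset=13 data="Lncm" -> buffer=kRouWzwFRbUIwLncm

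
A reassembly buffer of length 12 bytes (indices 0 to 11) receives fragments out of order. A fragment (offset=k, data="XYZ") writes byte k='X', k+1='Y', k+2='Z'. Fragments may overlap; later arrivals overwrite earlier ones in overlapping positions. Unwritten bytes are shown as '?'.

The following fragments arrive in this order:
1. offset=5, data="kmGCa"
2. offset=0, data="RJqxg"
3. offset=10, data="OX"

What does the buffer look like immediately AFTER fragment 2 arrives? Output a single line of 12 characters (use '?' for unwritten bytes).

Fragment 1: offset=5 data="kmGCa" -> buffer=?????kmGCa??
Fragment 2: offset=0 data="RJqxg" -> buffer=RJqxgkmGCa??

Answer: RJqxgkmGCa??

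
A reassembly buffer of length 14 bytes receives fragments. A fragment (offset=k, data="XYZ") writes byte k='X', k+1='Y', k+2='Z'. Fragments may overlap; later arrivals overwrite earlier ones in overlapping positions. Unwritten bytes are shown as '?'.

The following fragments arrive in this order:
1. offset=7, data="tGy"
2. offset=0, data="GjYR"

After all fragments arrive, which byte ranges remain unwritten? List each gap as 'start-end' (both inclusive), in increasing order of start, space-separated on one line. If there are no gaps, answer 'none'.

Answer: 4-6 10-13

Derivation:
Fragment 1: offset=7 len=3
Fragment 2: offset=0 len=4
Gaps: 4-6 10-13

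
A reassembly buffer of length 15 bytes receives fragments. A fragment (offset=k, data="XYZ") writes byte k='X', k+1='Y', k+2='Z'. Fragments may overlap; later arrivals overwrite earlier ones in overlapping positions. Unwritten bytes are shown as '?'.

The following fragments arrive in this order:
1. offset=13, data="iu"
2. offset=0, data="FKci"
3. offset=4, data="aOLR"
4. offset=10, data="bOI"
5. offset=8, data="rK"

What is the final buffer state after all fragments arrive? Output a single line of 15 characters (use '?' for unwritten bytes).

Answer: FKciaOLRrKbOIiu

Derivation:
Fragment 1: offset=13 data="iu" -> buffer=?????????????iu
Fragment 2: offset=0 data="FKci" -> buffer=FKci?????????iu
Fragment 3: offset=4 data="aOLR" -> buffer=FKciaOLR?????iu
Fragment 4: offset=10 data="bOI" -> buffer=FKciaOLR??bOIiu
Fragment 5: offset=8 data="rK" -> buffer=FKciaOLRrKbOIiu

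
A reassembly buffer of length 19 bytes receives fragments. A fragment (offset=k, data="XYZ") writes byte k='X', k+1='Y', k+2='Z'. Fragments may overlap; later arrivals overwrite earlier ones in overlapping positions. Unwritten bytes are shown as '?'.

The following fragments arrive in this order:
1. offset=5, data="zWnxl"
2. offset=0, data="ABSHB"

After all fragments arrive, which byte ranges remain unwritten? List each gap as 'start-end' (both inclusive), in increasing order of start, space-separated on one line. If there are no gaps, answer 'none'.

Answer: 10-18

Derivation:
Fragment 1: offset=5 len=5
Fragment 2: offset=0 len=5
Gaps: 10-18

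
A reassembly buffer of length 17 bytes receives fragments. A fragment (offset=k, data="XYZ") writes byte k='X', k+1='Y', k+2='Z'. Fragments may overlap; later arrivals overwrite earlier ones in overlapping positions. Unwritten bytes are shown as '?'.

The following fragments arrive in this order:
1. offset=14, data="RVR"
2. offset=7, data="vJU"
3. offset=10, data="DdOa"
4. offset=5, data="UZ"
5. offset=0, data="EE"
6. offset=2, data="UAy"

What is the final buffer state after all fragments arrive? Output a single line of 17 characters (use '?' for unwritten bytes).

Answer: EEUAyUZvJUDdOaRVR

Derivation:
Fragment 1: offset=14 data="RVR" -> buffer=??????????????RVR
Fragment 2: offset=7 data="vJU" -> buffer=???????vJU????RVR
Fragment 3: offset=10 data="DdOa" -> buffer=???????vJUDdOaRVR
Fragment 4: offset=5 data="UZ" -> buffer=?????UZvJUDdOaRVR
Fragment 5: offset=0 data="EE" -> buffer=EE???UZvJUDdOaRVR
Fragment 6: offset=2 data="UAy" -> buffer=EEUAyUZvJUDdOaRVR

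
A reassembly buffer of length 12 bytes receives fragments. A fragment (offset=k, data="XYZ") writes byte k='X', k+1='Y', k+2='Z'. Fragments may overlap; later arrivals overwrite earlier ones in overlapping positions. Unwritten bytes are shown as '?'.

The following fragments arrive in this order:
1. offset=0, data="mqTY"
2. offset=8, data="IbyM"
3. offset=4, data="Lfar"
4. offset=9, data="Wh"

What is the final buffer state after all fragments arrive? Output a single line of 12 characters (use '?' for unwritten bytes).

Answer: mqTYLfarIWhM

Derivation:
Fragment 1: offset=0 data="mqTY" -> buffer=mqTY????????
Fragment 2: offset=8 data="IbyM" -> buffer=mqTY????IbyM
Fragment 3: offset=4 data="Lfar" -> buffer=mqTYLfarIbyM
Fragment 4: offset=9 data="Wh" -> buffer=mqTYLfarIWhM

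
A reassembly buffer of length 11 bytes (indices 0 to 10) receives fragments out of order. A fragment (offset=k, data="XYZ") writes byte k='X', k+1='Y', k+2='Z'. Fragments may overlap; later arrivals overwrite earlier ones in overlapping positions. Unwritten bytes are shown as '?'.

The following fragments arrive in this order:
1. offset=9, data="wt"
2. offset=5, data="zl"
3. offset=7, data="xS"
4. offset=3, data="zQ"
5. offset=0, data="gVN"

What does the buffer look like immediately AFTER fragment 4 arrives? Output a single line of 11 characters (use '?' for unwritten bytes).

Answer: ???zQzlxSwt

Derivation:
Fragment 1: offset=9 data="wt" -> buffer=?????????wt
Fragment 2: offset=5 data="zl" -> buffer=?????zl??wt
Fragment 3: offset=7 data="xS" -> buffer=?????zlxSwt
Fragment 4: offset=3 data="zQ" -> buffer=???zQzlxSwt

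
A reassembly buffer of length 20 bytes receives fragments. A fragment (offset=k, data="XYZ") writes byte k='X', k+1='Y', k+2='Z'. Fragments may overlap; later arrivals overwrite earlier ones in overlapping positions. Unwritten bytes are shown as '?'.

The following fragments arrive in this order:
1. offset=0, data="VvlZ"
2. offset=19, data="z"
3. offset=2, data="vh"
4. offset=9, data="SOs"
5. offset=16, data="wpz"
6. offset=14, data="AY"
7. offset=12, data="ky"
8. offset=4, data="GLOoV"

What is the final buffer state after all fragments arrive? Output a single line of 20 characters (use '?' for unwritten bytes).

Answer: VvvhGLOoVSOskyAYwpzz

Derivation:
Fragment 1: offset=0 data="VvlZ" -> buffer=VvlZ????????????????
Fragment 2: offset=19 data="z" -> buffer=VvlZ???????????????z
Fragment 3: offset=2 data="vh" -> buffer=Vvvh???????????????z
Fragment 4: offset=9 data="SOs" -> buffer=Vvvh?????SOs???????z
Fragment 5: offset=16 data="wpz" -> buffer=Vvvh?????SOs????wpzz
Fragment 6: offset=14 data="AY" -> buffer=Vvvh?????SOs??AYwpzz
Fragment 7: offset=12 data="ky" -> buffer=Vvvh?????SOskyAYwpzz
Fragment 8: offset=4 data="GLOoV" -> buffer=VvvhGLOoVSOskyAYwpzz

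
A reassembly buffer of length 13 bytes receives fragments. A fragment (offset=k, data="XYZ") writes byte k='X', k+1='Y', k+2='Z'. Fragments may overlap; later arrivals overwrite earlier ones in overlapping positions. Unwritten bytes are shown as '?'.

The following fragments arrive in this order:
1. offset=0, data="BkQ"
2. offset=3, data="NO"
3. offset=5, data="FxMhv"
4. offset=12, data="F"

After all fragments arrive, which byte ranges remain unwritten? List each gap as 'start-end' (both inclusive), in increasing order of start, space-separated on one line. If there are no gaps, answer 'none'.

Fragment 1: offset=0 len=3
Fragment 2: offset=3 len=2
Fragment 3: offset=5 len=5
Fragment 4: offset=12 len=1
Gaps: 10-11

Answer: 10-11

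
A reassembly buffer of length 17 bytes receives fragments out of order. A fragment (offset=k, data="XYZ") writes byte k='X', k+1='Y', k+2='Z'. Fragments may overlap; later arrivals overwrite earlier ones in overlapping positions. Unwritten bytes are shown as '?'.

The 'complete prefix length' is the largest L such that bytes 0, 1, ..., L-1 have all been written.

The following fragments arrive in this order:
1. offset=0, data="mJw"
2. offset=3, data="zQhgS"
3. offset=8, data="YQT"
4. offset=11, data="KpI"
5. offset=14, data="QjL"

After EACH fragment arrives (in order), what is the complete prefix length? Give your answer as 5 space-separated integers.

Fragment 1: offset=0 data="mJw" -> buffer=mJw?????????????? -> prefix_len=3
Fragment 2: offset=3 data="zQhgS" -> buffer=mJwzQhgS????????? -> prefix_len=8
Fragment 3: offset=8 data="YQT" -> buffer=mJwzQhgSYQT?????? -> prefix_len=11
Fragment 4: offset=11 data="KpI" -> buffer=mJwzQhgSYQTKpI??? -> prefix_len=14
Fragment 5: offset=14 data="QjL" -> buffer=mJwzQhgSYQTKpIQjL -> prefix_len=17

Answer: 3 8 11 14 17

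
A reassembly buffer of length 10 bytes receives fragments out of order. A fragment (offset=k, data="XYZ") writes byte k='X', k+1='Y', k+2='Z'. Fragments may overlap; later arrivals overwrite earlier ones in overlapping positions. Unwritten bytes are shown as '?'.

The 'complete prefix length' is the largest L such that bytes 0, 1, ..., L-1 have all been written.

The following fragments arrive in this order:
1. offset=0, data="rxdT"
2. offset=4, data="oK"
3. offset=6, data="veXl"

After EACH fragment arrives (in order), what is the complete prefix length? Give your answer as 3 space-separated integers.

Fragment 1: offset=0 data="rxdT" -> buffer=rxdT?????? -> prefix_len=4
Fragment 2: offset=4 data="oK" -> buffer=rxdToK???? -> prefix_len=6
Fragment 3: offset=6 data="veXl" -> buffer=rxdToKveXl -> prefix_len=10

Answer: 4 6 10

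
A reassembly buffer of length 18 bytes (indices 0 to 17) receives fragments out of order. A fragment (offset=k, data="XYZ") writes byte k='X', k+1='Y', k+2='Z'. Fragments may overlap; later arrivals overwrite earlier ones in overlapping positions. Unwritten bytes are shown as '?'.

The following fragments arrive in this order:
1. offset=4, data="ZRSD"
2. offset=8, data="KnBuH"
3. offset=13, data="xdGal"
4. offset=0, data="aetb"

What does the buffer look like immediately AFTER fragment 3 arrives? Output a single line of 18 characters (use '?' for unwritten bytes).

Fragment 1: offset=4 data="ZRSD" -> buffer=????ZRSD??????????
Fragment 2: offset=8 data="KnBuH" -> buffer=????ZRSDKnBuH?????
Fragment 3: offset=13 data="xdGal" -> buffer=????ZRSDKnBuHxdGal

Answer: ????ZRSDKnBuHxdGal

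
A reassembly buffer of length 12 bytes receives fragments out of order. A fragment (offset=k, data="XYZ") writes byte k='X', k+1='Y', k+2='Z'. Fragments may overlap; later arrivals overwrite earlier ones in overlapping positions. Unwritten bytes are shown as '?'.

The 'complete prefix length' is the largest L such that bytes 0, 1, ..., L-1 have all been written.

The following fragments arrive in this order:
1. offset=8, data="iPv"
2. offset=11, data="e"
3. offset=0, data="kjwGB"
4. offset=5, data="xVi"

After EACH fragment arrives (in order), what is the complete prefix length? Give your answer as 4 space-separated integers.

Answer: 0 0 5 12

Derivation:
Fragment 1: offset=8 data="iPv" -> buffer=????????iPv? -> prefix_len=0
Fragment 2: offset=11 data="e" -> buffer=????????iPve -> prefix_len=0
Fragment 3: offset=0 data="kjwGB" -> buffer=kjwGB???iPve -> prefix_len=5
Fragment 4: offset=5 data="xVi" -> buffer=kjwGBxViiPve -> prefix_len=12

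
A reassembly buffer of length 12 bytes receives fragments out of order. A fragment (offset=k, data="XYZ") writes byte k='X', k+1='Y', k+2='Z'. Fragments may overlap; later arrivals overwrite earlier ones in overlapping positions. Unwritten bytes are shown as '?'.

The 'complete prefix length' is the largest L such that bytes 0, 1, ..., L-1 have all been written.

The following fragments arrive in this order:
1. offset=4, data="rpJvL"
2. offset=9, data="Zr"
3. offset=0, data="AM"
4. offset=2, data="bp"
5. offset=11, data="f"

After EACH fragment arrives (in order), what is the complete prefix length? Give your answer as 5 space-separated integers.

Fragment 1: offset=4 data="rpJvL" -> buffer=????rpJvL??? -> prefix_len=0
Fragment 2: offset=9 data="Zr" -> buffer=????rpJvLZr? -> prefix_len=0
Fragment 3: offset=0 data="AM" -> buffer=AM??rpJvLZr? -> prefix_len=2
Fragment 4: offset=2 data="bp" -> buffer=AMbprpJvLZr? -> prefix_len=11
Fragment 5: offset=11 data="f" -> buffer=AMbprpJvLZrf -> prefix_len=12

Answer: 0 0 2 11 12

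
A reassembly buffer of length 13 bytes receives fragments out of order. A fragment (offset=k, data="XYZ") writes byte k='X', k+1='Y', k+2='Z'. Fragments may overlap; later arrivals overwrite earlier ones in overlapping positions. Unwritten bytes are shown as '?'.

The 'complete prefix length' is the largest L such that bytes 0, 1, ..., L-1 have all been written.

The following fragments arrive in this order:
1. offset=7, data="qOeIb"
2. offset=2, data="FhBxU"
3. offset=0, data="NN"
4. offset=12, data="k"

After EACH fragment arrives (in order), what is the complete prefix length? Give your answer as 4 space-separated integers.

Fragment 1: offset=7 data="qOeIb" -> buffer=???????qOeIb? -> prefix_len=0
Fragment 2: offset=2 data="FhBxU" -> buffer=??FhBxUqOeIb? -> prefix_len=0
Fragment 3: offset=0 data="NN" -> buffer=NNFhBxUqOeIb? -> prefix_len=12
Fragment 4: offset=12 data="k" -> buffer=NNFhBxUqOeIbk -> prefix_len=13

Answer: 0 0 12 13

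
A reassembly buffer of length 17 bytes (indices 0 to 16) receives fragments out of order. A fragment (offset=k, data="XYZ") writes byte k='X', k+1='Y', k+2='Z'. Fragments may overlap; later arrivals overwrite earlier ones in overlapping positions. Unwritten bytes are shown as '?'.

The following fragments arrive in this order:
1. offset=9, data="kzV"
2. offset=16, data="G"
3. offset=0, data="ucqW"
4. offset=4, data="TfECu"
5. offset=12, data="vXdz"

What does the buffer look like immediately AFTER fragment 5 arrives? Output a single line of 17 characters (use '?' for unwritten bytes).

Answer: ucqWTfECukzVvXdzG

Derivation:
Fragment 1: offset=9 data="kzV" -> buffer=?????????kzV?????
Fragment 2: offset=16 data="G" -> buffer=?????????kzV????G
Fragment 3: offset=0 data="ucqW" -> buffer=ucqW?????kzV????G
Fragment 4: offset=4 data="TfECu" -> buffer=ucqWTfECukzV????G
Fragment 5: offset=12 data="vXdz" -> buffer=ucqWTfECukzVvXdzG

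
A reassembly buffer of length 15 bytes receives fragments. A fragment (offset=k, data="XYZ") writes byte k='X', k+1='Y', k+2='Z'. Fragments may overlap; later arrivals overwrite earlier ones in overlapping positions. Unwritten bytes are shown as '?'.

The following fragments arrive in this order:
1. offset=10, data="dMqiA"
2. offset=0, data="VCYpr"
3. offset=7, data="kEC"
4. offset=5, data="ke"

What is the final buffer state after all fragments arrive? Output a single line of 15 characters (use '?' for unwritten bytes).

Fragment 1: offset=10 data="dMqiA" -> buffer=??????????dMqiA
Fragment 2: offset=0 data="VCYpr" -> buffer=VCYpr?????dMqiA
Fragment 3: offset=7 data="kEC" -> buffer=VCYpr??kECdMqiA
Fragment 4: offset=5 data="ke" -> buffer=VCYprkekECdMqiA

Answer: VCYprkekECdMqiA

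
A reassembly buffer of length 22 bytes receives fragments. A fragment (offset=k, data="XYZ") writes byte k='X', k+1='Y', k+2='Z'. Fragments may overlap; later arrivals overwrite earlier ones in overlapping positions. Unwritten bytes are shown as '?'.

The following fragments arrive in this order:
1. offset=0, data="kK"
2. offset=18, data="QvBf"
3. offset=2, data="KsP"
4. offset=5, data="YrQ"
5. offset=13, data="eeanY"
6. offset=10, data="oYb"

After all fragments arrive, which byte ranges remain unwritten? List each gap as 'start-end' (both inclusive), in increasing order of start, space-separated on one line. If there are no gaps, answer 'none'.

Answer: 8-9

Derivation:
Fragment 1: offset=0 len=2
Fragment 2: offset=18 len=4
Fragment 3: offset=2 len=3
Fragment 4: offset=5 len=3
Fragment 5: offset=13 len=5
Fragment 6: offset=10 len=3
Gaps: 8-9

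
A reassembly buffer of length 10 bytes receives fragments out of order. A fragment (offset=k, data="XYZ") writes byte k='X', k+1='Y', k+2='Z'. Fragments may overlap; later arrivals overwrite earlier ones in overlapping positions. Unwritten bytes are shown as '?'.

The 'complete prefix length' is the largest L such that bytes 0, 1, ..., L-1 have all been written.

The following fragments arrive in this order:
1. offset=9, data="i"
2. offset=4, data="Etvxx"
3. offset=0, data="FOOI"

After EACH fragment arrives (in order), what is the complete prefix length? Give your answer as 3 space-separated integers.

Fragment 1: offset=9 data="i" -> buffer=?????????i -> prefix_len=0
Fragment 2: offset=4 data="Etvxx" -> buffer=????Etvxxi -> prefix_len=0
Fragment 3: offset=0 data="FOOI" -> buffer=FOOIEtvxxi -> prefix_len=10

Answer: 0 0 10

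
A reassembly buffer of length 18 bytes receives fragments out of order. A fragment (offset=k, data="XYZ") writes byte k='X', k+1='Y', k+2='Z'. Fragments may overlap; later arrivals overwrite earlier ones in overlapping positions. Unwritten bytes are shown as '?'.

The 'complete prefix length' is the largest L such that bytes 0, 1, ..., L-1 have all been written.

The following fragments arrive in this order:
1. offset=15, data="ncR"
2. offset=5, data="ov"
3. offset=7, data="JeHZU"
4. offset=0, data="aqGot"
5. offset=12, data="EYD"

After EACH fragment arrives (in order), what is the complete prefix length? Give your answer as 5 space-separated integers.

Answer: 0 0 0 12 18

Derivation:
Fragment 1: offset=15 data="ncR" -> buffer=???????????????ncR -> prefix_len=0
Fragment 2: offset=5 data="ov" -> buffer=?????ov????????ncR -> prefix_len=0
Fragment 3: offset=7 data="JeHZU" -> buffer=?????ovJeHZU???ncR -> prefix_len=0
Fragment 4: offset=0 data="aqGot" -> buffer=aqGotovJeHZU???ncR -> prefix_len=12
Fragment 5: offset=12 data="EYD" -> buffer=aqGotovJeHZUEYDncR -> prefix_len=18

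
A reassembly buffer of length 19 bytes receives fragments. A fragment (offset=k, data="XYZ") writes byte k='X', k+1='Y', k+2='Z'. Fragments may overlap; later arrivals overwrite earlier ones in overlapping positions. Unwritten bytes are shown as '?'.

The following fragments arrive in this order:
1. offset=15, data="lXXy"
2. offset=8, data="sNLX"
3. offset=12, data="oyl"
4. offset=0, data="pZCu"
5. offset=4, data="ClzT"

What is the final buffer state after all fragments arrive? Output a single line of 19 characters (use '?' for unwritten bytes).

Fragment 1: offset=15 data="lXXy" -> buffer=???????????????lXXy
Fragment 2: offset=8 data="sNLX" -> buffer=????????sNLX???lXXy
Fragment 3: offset=12 data="oyl" -> buffer=????????sNLXoyllXXy
Fragment 4: offset=0 data="pZCu" -> buffer=pZCu????sNLXoyllXXy
Fragment 5: offset=4 data="ClzT" -> buffer=pZCuClzTsNLXoyllXXy

Answer: pZCuClzTsNLXoyllXXy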